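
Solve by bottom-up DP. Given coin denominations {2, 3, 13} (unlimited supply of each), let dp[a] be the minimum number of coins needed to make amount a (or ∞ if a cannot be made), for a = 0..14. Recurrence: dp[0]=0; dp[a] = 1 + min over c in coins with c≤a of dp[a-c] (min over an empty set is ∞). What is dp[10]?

 a  0  1  2  3  4  5  6  7  8  9 10 11 12 13 14
dp  0  -  1  1  2  2  2  3  3  3  4  4  4  1  5
(- denotes ∞ / unreachable)

4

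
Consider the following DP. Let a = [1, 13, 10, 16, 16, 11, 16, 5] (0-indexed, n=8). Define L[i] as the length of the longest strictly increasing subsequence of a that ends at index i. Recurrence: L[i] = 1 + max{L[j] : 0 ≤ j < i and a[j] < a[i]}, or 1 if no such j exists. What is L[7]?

2

   i    0    1    2    3    4    5    6    7
a[i]    1   13   10   16   16   11   16    5
L[i]    1    2    2    3    3    3    4    2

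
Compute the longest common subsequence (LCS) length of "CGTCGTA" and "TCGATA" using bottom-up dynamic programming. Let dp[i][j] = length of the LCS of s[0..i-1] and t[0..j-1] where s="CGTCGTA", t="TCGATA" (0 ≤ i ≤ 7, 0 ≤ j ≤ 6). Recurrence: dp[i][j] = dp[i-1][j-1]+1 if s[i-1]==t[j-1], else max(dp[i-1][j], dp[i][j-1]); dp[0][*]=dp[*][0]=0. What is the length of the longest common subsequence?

5

   ''  T  C  G  A  T  A
''  0  0  0  0  0  0  0
 C  0  0  1  1  1  1  1
 G  0  0  1  2  2  2  2
 T  0  1  1  2  2  3  3
 C  0  1  2  2  2  3  3
 G  0  1  2  3  3  3  3
 T  0  1  2  3  3  4  4
 A  0  1  2  3  4  4  5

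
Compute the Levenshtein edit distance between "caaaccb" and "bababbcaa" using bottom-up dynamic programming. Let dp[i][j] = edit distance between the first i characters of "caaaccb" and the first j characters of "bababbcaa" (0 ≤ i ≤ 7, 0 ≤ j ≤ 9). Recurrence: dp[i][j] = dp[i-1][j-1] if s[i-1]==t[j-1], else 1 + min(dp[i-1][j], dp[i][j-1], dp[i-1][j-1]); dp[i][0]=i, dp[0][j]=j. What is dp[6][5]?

4

   ''  b  a  b  a  b  b  c  a  a
''  0  1  2  3  4  5  6  7  8  9
 c  1  1  2  3  4  5  6  6  7  8
 a  2  2  1  2  3  4  5  6  6  7
 a  3  3  2  2  2  3  4  5  6  6
 a  4  4  3  3  2  3  4  5  5  6
 c  5  5  4  4  3  3  4  4  5  6
 c  6  6  5  5  4  4  4  4  5  6
 b  7  6  6  5  5  4  4  5  5  6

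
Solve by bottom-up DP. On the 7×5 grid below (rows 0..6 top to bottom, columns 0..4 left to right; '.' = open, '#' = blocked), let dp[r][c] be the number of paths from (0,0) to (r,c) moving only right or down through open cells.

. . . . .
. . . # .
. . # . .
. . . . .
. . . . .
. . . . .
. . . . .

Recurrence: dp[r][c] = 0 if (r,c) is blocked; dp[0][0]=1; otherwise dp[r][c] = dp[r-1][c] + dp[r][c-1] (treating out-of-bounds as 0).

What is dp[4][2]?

9

r\c   0   1   2   3   4
  0   1   1   1   1   1
  1   1   2   3   0   1
  2   1   3   0   0   1
  3   1   4   4   4   5
  4   1   5   9  13  18
  5   1   6  15  28  46
  6   1   7  22  50  96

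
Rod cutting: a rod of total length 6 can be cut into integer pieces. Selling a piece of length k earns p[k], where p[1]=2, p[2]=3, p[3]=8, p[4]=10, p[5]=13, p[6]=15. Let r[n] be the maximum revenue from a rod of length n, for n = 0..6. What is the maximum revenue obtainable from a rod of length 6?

16

   n    0    1    2    3    4    5    6
r[n]    0    2    4    8   10   13   16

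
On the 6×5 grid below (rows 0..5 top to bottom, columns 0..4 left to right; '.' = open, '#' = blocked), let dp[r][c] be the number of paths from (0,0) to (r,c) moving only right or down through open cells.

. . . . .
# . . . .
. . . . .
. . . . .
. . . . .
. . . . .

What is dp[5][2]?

r\c   0   1   2   3   4
  0   1   1   1   1   1
  1   0   1   2   3   4
  2   0   1   3   6  10
  3   0   1   4  10  20
  4   0   1   5  15  35
  5   0   1   6  21  56

6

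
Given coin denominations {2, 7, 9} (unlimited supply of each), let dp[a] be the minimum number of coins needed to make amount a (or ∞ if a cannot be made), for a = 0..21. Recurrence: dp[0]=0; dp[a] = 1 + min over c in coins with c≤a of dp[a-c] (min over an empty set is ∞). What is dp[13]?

3

 a  0  1  2  3  4  5  6  7  8  9 10 11 12 13 14 15 16 17 18 19 20 21
dp  0  -  1  -  2  -  3  1  4  1  5  2  6  3  2  4  2  5  2  6  3  3
(- denotes ∞ / unreachable)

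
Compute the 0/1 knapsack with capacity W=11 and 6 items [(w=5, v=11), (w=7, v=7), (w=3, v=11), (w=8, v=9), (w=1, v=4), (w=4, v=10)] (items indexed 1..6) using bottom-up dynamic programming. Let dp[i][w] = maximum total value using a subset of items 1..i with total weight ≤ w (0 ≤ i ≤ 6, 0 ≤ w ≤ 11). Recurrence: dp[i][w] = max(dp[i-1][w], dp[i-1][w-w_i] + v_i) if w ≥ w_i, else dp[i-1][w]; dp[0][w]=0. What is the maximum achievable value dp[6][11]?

i\w   0   1   2   3   4   5   6   7   8   9  10  11
  0   0   0   0   0   0   0   0   0   0   0   0   0
  1   0   0   0   0   0  11  11  11  11  11  11  11
  2   0   0   0   0   0  11  11  11  11  11  11  11
  3   0   0   0  11  11  11  11  11  22  22  22  22
  4   0   0   0  11  11  11  11  11  22  22  22  22
  5   0   4   4  11  15  15  15  15  22  26  26  26
  6   0   4   4  11  15  15  15  21  25  26  26  26

26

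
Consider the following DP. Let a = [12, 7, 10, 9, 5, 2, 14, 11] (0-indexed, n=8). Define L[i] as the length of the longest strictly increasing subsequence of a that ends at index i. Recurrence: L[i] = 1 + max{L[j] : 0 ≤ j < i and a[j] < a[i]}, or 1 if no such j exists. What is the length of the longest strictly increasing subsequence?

   i    0    1    2    3    4    5    6    7
a[i]   12    7   10    9    5    2   14   11
L[i]    1    1    2    2    1    1    3    3

3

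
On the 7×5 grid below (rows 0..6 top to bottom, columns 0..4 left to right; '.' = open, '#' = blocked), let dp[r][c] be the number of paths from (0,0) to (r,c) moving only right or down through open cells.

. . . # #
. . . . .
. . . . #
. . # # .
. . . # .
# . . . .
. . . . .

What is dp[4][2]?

5

r\c   0   1   2   3   4
  0   1   1   1   0   0
  1   1   2   3   3   3
  2   1   3   6   9   0
  3   1   4   0   0   0
  4   1   5   5   0   0
  5   0   5  10  10  10
  6   0   5  15  25  35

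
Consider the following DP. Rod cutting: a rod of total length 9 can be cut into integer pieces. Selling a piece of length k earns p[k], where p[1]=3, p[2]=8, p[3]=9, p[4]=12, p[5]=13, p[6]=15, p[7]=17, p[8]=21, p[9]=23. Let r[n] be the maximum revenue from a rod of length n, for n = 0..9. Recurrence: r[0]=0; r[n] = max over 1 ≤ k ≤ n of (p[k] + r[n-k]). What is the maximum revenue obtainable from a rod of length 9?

   n    0    1    2    3    4    5    6    7    8    9
r[n]    0    3    8   11   16   19   24   27   32   35

35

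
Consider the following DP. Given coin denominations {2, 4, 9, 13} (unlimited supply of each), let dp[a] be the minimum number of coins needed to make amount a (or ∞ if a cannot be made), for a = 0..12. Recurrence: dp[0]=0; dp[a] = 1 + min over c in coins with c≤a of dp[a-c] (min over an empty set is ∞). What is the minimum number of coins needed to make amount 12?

 a  0  1  2  3  4  5  6  7  8  9 10 11 12
dp  0  -  1  -  1  -  2  -  2  1  3  2  3
(- denotes ∞ / unreachable)

3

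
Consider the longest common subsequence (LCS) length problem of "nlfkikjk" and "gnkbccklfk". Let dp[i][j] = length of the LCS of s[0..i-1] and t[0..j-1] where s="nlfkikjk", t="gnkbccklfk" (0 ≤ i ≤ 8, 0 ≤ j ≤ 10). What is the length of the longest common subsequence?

   ''  g  n  k  b  c  c  k  l  f  k
''  0  0  0  0  0  0  0  0  0  0  0
 n  0  0  1  1  1  1  1  1  1  1  1
 l  0  0  1  1  1  1  1  1  2  2  2
 f  0  0  1  1  1  1  1  1  2  3  3
 k  0  0  1  2  2  2  2  2  2  3  4
 i  0  0  1  2  2  2  2  2  2  3  4
 k  0  0  1  2  2  2  2  3  3  3  4
 j  0  0  1  2  2  2  2  3  3  3  4
 k  0  0  1  2  2  2  2  3  3  3  4

4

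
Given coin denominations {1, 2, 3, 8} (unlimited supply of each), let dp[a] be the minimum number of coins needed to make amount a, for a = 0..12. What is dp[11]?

2

 a  0  1  2  3  4  5  6  7  8  9 10 11 12
dp  0  1  1  1  2  2  2  3  1  2  2  2  3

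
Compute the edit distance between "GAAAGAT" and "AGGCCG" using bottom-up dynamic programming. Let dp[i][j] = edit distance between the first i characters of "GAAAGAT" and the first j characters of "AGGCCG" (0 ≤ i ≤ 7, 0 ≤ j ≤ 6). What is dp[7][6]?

6

   ''  A  G  G  C  C  G
''  0  1  2  3  4  5  6
 G  1  1  1  2  3  4  5
 A  2  1  2  2  3  4  5
 A  3  2  2  3  3  4  5
 A  4  3  3  3  4  4  5
 G  5  4  3  3  4  5  4
 A  6  5  4  4  4  5  5
 T  7  6  5  5  5  5  6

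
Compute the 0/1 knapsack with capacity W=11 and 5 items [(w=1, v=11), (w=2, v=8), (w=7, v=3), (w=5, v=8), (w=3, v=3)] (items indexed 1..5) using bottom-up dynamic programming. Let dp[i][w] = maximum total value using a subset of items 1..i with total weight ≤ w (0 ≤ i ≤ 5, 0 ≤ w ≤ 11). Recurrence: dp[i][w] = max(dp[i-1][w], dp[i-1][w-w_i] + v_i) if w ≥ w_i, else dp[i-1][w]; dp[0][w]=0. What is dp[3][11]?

i\w   0   1   2   3   4   5   6   7   8   9  10  11
  0   0   0   0   0   0   0   0   0   0   0   0   0
  1   0  11  11  11  11  11  11  11  11  11  11  11
  2   0  11  11  19  19  19  19  19  19  19  19  19
  3   0  11  11  19  19  19  19  19  19  19  22  22
  4   0  11  11  19  19  19  19  19  27  27  27  27
  5   0  11  11  19  19  19  22  22  27  27  27  30

22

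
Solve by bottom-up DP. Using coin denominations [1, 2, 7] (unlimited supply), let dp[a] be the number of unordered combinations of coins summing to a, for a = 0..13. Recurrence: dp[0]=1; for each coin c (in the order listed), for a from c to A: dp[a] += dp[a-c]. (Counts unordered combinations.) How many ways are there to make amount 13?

after  coin     0     1     2     3     4     5     6     7     8     9    10    11    12    13
          1     1     1     1     1     1     1     1     1     1     1     1     1     1     1
          2     1     1     2     2     3     3     4     4     5     5     6     6     7     7
          7     1     1     2     2     3     3     4     5     6     7     8     9    10    11

11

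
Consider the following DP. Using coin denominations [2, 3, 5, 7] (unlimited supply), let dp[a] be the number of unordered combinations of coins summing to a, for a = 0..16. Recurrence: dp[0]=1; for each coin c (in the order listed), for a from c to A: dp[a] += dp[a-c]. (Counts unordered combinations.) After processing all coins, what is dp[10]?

5

after  coin     0     1     2     3     4     5     6     7     8     9    10    11    12    13    14    15    16
          2     1     0     1     0     1     0     1     0     1     0     1     0     1     0     1     0     1
          3     1     0     1     1     1     1     2     1     2     2     2     2     3     2     3     3     3
          5     1     0     1     1     1     2     2     2     3     3     4     4     5     5     6     7     7
          7     1     0     1     1     1     2     2     3     3     4     5     5     7     7     9    10    11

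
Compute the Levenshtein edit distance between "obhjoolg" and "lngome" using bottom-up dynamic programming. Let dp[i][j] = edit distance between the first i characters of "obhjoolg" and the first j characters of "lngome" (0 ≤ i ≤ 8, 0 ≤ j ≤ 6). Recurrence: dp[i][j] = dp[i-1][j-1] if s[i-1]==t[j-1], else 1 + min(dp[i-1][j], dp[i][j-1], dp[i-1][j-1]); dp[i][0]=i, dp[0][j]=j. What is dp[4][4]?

   ''  l  n  g  o  m  e
''  0  1  2  3  4  5  6
 o  1  1  2  3  3  4  5
 b  2  2  2  3  4  4  5
 h  3  3  3  3  4  5  5
 j  4  4  4  4  4  5  6
 o  5  5  5  5  4  5  6
 o  6  6  6  6  5  5  6
 l  7  6  7  7  6  6  6
 g  8  7  7  7  7  7  7

4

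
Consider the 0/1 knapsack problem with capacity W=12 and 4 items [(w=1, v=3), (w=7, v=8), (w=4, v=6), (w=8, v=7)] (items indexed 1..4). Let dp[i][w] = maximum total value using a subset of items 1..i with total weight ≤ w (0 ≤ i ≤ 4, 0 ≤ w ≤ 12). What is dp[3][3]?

3

i\w   0   1   2   3   4   5   6   7   8   9  10  11  12
  0   0   0   0   0   0   0   0   0   0   0   0   0   0
  1   0   3   3   3   3   3   3   3   3   3   3   3   3
  2   0   3   3   3   3   3   3   8  11  11  11  11  11
  3   0   3   3   3   6   9   9   9  11  11  11  14  17
  4   0   3   3   3   6   9   9   9  11  11  11  14  17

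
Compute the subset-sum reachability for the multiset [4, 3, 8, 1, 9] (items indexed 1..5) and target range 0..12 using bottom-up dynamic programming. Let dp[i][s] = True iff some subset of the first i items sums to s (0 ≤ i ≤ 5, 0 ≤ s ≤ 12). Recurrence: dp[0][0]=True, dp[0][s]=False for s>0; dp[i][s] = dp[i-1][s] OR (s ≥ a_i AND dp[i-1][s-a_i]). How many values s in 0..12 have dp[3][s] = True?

7

i\s   0   1   2   3   4   5   6   7   8   9  10  11  12
  0   T   F   F   F   F   F   F   F   F   F   F   F   F
  1   T   F   F   F   T   F   F   F   F   F   F   F   F
  2   T   F   F   T   T   F   F   T   F   F   F   F   F
  3   T   F   F   T   T   F   F   T   T   F   F   T   T
  4   T   T   F   T   T   T   F   T   T   T   F   T   T
  5   T   T   F   T   T   T   F   T   T   T   T   T   T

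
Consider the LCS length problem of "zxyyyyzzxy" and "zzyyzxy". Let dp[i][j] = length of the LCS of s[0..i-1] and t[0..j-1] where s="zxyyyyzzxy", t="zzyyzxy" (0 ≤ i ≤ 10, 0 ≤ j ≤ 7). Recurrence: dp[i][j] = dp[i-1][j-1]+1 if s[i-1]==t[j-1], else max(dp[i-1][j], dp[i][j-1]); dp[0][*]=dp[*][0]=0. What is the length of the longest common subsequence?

   ''  z  z  y  y  z  x  y
''  0  0  0  0  0  0  0  0
 z  0  1  1  1  1  1  1  1
 x  0  1  1  1  1  1  2  2
 y  0  1  1  2  2  2  2  3
 y  0  1  1  2  3  3  3  3
 y  0  1  1  2  3  3  3  4
 y  0  1  1  2  3  3  3  4
 z  0  1  2  2  3  4  4  4
 z  0  1  2  2  3  4  4  4
 x  0  1  2  2  3  4  5  5
 y  0  1  2  3  3  4  5  6

6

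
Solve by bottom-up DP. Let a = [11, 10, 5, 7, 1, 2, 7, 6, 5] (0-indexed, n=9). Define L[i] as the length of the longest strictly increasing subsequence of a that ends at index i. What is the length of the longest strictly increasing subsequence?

3

   i    0    1    2    3    4    5    6    7    8
a[i]   11   10    5    7    1    2    7    6    5
L[i]    1    1    1    2    1    2    3    3    3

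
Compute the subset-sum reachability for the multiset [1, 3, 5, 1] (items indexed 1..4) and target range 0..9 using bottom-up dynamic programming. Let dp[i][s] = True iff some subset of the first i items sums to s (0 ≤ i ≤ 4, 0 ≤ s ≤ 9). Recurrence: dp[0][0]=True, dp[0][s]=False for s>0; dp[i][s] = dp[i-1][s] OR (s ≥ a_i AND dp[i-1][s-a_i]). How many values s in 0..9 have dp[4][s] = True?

10

i\s   0   1   2   3   4   5   6   7   8   9
  0   T   F   F   F   F   F   F   F   F   F
  1   T   T   F   F   F   F   F   F   F   F
  2   T   T   F   T   T   F   F   F   F   F
  3   T   T   F   T   T   T   T   F   T   T
  4   T   T   T   T   T   T   T   T   T   T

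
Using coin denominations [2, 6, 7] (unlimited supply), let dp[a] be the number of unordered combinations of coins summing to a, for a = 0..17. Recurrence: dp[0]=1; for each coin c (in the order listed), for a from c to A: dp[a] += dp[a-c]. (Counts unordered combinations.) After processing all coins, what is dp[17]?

2

after  coin     0     1     2     3     4     5     6     7     8     9    10    11    12    13    14    15    16    17
          2     1     0     1     0     1     0     1     0     1     0     1     0     1     0     1     0     1     0
          6     1     0     1     0     1     0     2     0     2     0     2     0     3     0     3     0     3     0
          7     1     0     1     0     1     0     2     1     2     1     2     1     3     2     4     2     4     2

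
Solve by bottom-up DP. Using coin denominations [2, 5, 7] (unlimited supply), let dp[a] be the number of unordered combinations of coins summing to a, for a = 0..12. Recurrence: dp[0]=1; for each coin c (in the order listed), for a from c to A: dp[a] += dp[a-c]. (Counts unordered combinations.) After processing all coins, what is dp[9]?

2

after  coin     0     1     2     3     4     5     6     7     8     9    10    11    12
          2     1     0     1     0     1     0     1     0     1     0     1     0     1
          5     1     0     1     0     1     1     1     1     1     1     2     1     2
          7     1     0     1     0     1     1     1     2     1     2     2     2     3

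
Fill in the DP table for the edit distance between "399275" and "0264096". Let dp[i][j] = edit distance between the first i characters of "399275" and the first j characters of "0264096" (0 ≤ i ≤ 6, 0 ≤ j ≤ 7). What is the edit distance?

7

   ''  0  2  6  4  0  9  6
''  0  1  2  3  4  5  6  7
 3  1  1  2  3  4  5  6  7
 9  2  2  2  3  4  5  5  6
 9  3  3  3  3  4  5  5  6
 2  4  4  3  4  4  5  6  6
 7  5  5  4  4  5  5  6  7
 5  6  6  5  5  5  6  6  7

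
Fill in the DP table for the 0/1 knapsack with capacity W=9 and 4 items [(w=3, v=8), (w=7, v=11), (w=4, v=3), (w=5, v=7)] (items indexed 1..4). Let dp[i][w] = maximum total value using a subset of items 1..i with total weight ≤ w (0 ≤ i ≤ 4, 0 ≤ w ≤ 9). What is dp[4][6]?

i\w   0   1   2   3   4   5   6   7   8   9
  0   0   0   0   0   0   0   0   0   0   0
  1   0   0   0   8   8   8   8   8   8   8
  2   0   0   0   8   8   8   8  11  11  11
  3   0   0   0   8   8   8   8  11  11  11
  4   0   0   0   8   8   8   8  11  15  15

8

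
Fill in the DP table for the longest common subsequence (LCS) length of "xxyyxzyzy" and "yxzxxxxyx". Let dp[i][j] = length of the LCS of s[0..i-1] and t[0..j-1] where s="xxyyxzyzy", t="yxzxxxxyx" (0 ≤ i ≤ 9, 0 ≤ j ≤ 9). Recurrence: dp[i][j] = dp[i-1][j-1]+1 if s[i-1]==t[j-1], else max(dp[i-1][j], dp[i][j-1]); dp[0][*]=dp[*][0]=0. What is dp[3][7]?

   ''  y  x  z  x  x  x  x  y  x
''  0  0  0  0  0  0  0  0  0  0
 x  0  0  1  1  1  1  1  1  1  1
 x  0  0  1  1  2  2  2  2  2  2
 y  0  1  1  1  2  2  2  2  3  3
 y  0  1  1  1  2  2  2  2  3  3
 x  0  1  2  2  2  3  3  3  3  4
 z  0  1  2  3  3  3  3  3  3  4
 y  0  1  2  3  3  3  3  3  4  4
 z  0  1  2  3  3  3  3  3  4  4
 y  0  1  2  3  3  3  3  3  4  4

2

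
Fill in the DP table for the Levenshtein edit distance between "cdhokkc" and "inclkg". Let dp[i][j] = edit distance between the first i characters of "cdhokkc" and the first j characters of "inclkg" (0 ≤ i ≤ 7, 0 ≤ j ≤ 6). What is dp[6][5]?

5

   ''  i  n  c  l  k  g
''  0  1  2  3  4  5  6
 c  1  1  2  2  3  4  5
 d  2  2  2  3  3  4  5
 h  3  3  3  3  4  4  5
 o  4  4  4  4  4  5  5
 k  5  5  5  5  5  4  5
 k  6  6  6  6  6  5  5
 c  7  7  7  6  7  6  6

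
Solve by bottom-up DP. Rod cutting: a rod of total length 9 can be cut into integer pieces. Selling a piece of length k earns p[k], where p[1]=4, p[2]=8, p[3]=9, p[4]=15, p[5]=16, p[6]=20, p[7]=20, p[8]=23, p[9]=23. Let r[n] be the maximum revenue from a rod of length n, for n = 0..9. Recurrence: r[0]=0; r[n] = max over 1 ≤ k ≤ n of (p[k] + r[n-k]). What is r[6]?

   n    0    1    2    3    4    5    6    7    8    9
r[n]    0    4    8   12   16   20   24   28   32   36

24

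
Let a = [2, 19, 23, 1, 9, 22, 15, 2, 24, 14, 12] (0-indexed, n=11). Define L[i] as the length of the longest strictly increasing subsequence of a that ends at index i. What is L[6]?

   i    0    1    2    3    4    5    6    7    8    9   10
a[i]    2   19   23    1    9   22   15    2   24   14   12
L[i]    1    2    3    1    2    3    3    2    4    3    3

3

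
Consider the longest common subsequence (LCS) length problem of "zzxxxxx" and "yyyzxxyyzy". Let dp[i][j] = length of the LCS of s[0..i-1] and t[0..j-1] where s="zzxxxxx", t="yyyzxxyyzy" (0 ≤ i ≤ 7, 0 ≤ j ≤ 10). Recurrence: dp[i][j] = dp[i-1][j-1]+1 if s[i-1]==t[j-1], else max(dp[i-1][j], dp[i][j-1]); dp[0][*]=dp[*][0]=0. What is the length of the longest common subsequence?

3

   ''  y  y  y  z  x  x  y  y  z  y
''  0  0  0  0  0  0  0  0  0  0  0
 z  0  0  0  0  1  1  1  1  1  1  1
 z  0  0  0  0  1  1  1  1  1  2  2
 x  0  0  0  0  1  2  2  2  2  2  2
 x  0  0  0  0  1  2  3  3  3  3  3
 x  0  0  0  0  1  2  3  3  3  3  3
 x  0  0  0  0  1  2  3  3  3  3  3
 x  0  0  0  0  1  2  3  3  3  3  3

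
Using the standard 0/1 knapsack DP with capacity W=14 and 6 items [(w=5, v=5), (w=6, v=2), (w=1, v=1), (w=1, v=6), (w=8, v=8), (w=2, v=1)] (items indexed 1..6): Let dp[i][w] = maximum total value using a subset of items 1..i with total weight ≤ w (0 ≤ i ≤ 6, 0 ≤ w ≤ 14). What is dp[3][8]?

6

i\w   0   1   2   3   4   5   6   7   8   9  10  11  12  13  14
  0   0   0   0   0   0   0   0   0   0   0   0   0   0   0   0
  1   0   0   0   0   0   5   5   5   5   5   5   5   5   5   5
  2   0   0   0   0   0   5   5   5   5   5   5   7   7   7   7
  3   0   1   1   1   1   5   6   6   6   6   6   7   8   8   8
  4   0   6   7   7   7   7  11  12  12  12  12  12  13  14  14
  5   0   6   7   7   7   7  11  12  12  14  15  15  15  15  19
  6   0   6   7   7   8   8  11  12  12  14  15  15  16  16  19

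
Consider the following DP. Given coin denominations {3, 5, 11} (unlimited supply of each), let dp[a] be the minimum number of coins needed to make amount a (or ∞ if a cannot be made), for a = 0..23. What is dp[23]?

5

 a  0  1  2  3  4  5  6  7  8  9 10 11 12 13 14 15 16 17 18 19 20 21 22 23
dp  0  -  -  1  -  1  2  -  2  3  2  1  4  3  2  3  2  3  4  3  4  3  2  5
(- denotes ∞ / unreachable)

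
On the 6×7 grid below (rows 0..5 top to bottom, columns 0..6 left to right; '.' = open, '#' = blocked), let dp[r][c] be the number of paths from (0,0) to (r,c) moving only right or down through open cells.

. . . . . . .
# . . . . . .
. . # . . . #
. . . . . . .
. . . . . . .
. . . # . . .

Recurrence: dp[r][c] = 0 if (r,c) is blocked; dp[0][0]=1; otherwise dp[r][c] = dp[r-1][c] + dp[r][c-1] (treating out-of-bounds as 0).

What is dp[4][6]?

63

r\c   0   1   2   3   4   5   6
  0   1   1   1   1   1   1   1
  1   0   1   2   3   4   5   6
  2   0   1   0   3   7  12   0
  3   0   1   1   4  11  23  23
  4   0   1   2   6  17  40  63
  5   0   1   3   0  17  57 120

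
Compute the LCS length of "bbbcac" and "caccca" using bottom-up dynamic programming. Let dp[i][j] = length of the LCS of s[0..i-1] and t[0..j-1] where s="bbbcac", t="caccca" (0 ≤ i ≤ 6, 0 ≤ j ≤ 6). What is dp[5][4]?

   ''  c  a  c  c  c  a
''  0  0  0  0  0  0  0
 b  0  0  0  0  0  0  0
 b  0  0  0  0  0  0  0
 b  0  0  0  0  0  0  0
 c  0  1  1  1  1  1  1
 a  0  1  2  2  2  2  2
 c  0  1  2  3  3  3  3

2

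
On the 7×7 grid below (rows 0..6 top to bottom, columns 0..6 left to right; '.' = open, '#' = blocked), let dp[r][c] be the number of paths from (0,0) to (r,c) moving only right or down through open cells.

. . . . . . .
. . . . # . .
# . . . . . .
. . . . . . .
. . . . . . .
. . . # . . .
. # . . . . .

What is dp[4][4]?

r\c   0   1   2   3   4   5   6
  0   1   1   1   1   1   1   1
  1   1   2   3   4   0   1   2
  2   0   2   5   9   9  10  12
  3   0   2   7  16  25  35  47
  4   0   2   9  25  50  85 132
  5   0   2  11   0  50 135 267
  6   0   0  11  11  61 196 463

50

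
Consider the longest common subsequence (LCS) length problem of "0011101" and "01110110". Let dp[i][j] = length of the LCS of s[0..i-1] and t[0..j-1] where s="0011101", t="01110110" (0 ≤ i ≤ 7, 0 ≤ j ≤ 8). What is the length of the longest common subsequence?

6

   ''  0  1  1  1  0  1  1  0
''  0  0  0  0  0  0  0  0  0
 0  0  1  1  1  1  1  1  1  1
 0  0  1  1  1  1  2  2  2  2
 1  0  1  2  2  2  2  3  3  3
 1  0  1  2  3  3  3  3  4  4
 1  0  1  2  3  4  4  4  4  4
 0  0  1  2  3  4  5  5  5  5
 1  0  1  2  3  4  5  6  6  6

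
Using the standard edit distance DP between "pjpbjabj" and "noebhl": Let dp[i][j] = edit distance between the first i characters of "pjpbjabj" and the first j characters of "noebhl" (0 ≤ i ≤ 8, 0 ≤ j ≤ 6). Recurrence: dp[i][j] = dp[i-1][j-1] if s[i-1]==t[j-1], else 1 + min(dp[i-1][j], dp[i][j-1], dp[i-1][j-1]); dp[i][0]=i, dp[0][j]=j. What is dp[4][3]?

4

   ''  n  o  e  b  h  l
''  0  1  2  3  4  5  6
 p  1  1  2  3  4  5  6
 j  2  2  2  3  4  5  6
 p  3  3  3  3  4  5  6
 b  4  4  4  4  3  4  5
 j  5  5  5  5  4  4  5
 a  6  6  6  6  5  5  5
 b  7  7  7  7  6  6  6
 j  8  8  8  8  7  7  7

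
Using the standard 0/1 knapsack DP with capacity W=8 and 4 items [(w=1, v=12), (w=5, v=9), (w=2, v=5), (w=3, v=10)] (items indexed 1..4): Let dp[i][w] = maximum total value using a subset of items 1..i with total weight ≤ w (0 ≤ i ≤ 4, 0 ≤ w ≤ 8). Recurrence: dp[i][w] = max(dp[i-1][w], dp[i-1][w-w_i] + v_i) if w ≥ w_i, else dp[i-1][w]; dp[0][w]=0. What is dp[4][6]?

i\w   0   1   2   3   4   5   6   7   8
  0   0   0   0   0   0   0   0   0   0
  1   0  12  12  12  12  12  12  12  12
  2   0  12  12  12  12  12  21  21  21
  3   0  12  12  17  17  17  21  21  26
  4   0  12  12  17  22  22  27  27  27

27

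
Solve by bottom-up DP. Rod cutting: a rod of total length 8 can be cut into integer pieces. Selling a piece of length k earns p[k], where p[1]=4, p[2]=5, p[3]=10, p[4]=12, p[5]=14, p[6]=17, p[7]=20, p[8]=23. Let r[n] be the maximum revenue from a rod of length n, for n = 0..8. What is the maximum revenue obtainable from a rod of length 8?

   n    0    1    2    3    4    5    6    7    8
r[n]    0    4    8   12   16   20   24   28   32

32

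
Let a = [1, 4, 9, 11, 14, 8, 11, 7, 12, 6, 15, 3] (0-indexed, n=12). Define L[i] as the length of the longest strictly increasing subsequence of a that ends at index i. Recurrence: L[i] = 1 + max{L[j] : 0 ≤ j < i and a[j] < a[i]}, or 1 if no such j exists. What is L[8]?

   i    0    1    2    3    4    5    6    7    8    9   10   11
a[i]    1    4    9   11   14    8   11    7   12    6   15    3
L[i]    1    2    3    4    5    3    4    3    5    3    6    2

5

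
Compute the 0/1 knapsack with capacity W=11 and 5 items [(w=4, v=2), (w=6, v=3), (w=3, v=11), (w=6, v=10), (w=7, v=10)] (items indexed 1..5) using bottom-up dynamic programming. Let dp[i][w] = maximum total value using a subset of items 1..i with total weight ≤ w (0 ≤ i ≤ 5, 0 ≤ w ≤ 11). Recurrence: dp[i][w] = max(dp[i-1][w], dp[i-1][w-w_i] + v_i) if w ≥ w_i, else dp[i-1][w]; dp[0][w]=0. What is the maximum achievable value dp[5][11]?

21

i\w   0   1   2   3   4   5   6   7   8   9  10  11
  0   0   0   0   0   0   0   0   0   0   0   0   0
  1   0   0   0   0   2   2   2   2   2   2   2   2
  2   0   0   0   0   2   2   3   3   3   3   5   5
  3   0   0   0  11  11  11  11  13  13  14  14  14
  4   0   0   0  11  11  11  11  13  13  21  21  21
  5   0   0   0  11  11  11  11  13  13  21  21  21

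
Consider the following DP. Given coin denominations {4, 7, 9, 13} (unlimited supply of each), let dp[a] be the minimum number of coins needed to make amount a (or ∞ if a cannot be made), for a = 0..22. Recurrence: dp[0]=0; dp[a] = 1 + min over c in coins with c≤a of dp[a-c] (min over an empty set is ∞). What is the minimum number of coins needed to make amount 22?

2

 a  0  1  2  3  4  5  6  7  8  9 10 11 12 13 14 15 16 17 18 19 20 21 22
dp  0  -  -  -  1  -  -  1  2  1  -  2  3  1  2  3  2  2  2  4  2  3  2
(- denotes ∞ / unreachable)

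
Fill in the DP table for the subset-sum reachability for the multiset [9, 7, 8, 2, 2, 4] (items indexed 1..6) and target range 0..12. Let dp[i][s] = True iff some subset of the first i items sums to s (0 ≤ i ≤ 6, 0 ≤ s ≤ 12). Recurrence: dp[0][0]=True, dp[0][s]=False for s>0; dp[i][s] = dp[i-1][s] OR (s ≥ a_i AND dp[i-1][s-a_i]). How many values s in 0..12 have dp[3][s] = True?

i\s   0   1   2   3   4   5   6   7   8   9  10  11  12
  0   T   F   F   F   F   F   F   F   F   F   F   F   F
  1   T   F   F   F   F   F   F   F   F   T   F   F   F
  2   T   F   F   F   F   F   F   T   F   T   F   F   F
  3   T   F   F   F   F   F   F   T   T   T   F   F   F
  4   T   F   T   F   F   F   F   T   T   T   T   T   F
  5   T   F   T   F   T   F   F   T   T   T   T   T   T
  6   T   F   T   F   T   F   T   T   T   T   T   T   T

4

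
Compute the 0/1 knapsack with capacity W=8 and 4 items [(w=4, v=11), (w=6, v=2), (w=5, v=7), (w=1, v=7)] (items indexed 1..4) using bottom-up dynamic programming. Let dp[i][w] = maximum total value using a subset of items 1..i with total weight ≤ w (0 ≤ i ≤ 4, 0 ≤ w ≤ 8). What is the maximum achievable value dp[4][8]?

i\w   0   1   2   3   4   5   6   7   8
  0   0   0   0   0   0   0   0   0   0
  1   0   0   0   0  11  11  11  11  11
  2   0   0   0   0  11  11  11  11  11
  3   0   0   0   0  11  11  11  11  11
  4   0   7   7   7  11  18  18  18  18

18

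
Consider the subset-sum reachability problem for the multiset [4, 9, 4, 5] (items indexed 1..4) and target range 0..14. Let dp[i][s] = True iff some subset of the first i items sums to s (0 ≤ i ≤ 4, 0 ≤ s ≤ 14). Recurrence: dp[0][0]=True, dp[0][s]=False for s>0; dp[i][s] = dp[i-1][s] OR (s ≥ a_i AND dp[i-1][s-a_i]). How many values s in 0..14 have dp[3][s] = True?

i\s   0   1   2   3   4   5   6   7   8   9  10  11  12  13  14
  0   T   F   F   F   F   F   F   F   F   F   F   F   F   F   F
  1   T   F   F   F   T   F   F   F   F   F   F   F   F   F   F
  2   T   F   F   F   T   F   F   F   F   T   F   F   F   T   F
  3   T   F   F   F   T   F   F   F   T   T   F   F   F   T   F
  4   T   F   F   F   T   T   F   F   T   T   F   F   F   T   T

5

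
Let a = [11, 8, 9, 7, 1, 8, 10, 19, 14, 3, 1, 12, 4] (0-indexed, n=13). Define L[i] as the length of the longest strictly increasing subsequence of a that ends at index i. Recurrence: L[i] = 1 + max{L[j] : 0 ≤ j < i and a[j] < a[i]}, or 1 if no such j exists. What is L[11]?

4

   i    0    1    2    3    4    5    6    7    8    9   10   11   12
a[i]   11    8    9    7    1    8   10   19   14    3    1   12    4
L[i]    1    1    2    1    1    2    3    4    4    2    1    4    3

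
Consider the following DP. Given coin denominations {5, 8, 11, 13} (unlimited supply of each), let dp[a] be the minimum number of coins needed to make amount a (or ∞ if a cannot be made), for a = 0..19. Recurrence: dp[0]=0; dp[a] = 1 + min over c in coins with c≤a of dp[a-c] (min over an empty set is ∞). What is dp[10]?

2

 a  0  1  2  3  4  5  6  7  8  9 10 11 12 13 14 15 16 17 18 19
dp  0  -  -  -  -  1  -  -  1  -  2  1  -  1  -  3  2  -  2  2
(- denotes ∞ / unreachable)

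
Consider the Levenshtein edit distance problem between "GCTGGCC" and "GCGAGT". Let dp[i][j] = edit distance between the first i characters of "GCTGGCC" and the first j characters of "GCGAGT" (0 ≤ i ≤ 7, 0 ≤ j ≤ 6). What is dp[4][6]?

   ''  G  C  G  A  G  T
''  0  1  2  3  4  5  6
 G  1  0  1  2  3  4  5
 C  2  1  0  1  2  3  4
 T  3  2  1  1  2  3  3
 G  4  3  2  1  2  2  3
 G  5  4  3  2  2  2  3
 C  6  5  4  3  3  3  3
 C  7  6  5  4  4  4  4

3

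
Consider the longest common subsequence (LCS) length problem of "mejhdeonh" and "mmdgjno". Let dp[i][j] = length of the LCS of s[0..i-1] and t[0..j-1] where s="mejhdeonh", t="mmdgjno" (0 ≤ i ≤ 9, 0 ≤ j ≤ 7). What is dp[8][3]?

2

   ''  m  m  d  g  j  n  o
''  0  0  0  0  0  0  0  0
 m  0  1  1  1  1  1  1  1
 e  0  1  1  1  1  1  1  1
 j  0  1  1  1  1  2  2  2
 h  0  1  1  1  1  2  2  2
 d  0  1  1  2  2  2  2  2
 e  0  1  1  2  2  2  2  2
 o  0  1  1  2  2  2  2  3
 n  0  1  1  2  2  2  3  3
 h  0  1  1  2  2  2  3  3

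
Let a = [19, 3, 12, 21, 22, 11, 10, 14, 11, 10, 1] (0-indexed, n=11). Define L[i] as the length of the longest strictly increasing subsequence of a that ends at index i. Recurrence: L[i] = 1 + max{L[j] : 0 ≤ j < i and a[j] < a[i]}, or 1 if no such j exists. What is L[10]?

1

   i    0    1    2    3    4    5    6    7    8    9   10
a[i]   19    3   12   21   22   11   10   14   11   10    1
L[i]    1    1    2    3    4    2    2    3    3    2    1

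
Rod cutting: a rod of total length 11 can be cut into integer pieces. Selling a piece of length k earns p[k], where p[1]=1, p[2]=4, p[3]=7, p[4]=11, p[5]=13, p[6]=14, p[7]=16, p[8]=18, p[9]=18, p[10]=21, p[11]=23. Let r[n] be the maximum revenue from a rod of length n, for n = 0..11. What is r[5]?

13

   n    0    1    2    3    4    5    6    7    8    9   10   11
r[n]    0    1    4    7   11   13   15   18   22   24   26   29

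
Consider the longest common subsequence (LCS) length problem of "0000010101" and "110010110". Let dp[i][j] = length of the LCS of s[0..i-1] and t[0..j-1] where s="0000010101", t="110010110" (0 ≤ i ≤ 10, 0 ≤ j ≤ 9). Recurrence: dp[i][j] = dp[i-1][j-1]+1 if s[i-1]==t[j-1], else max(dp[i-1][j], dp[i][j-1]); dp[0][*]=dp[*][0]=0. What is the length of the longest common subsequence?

6

   ''  1  1  0  0  1  0  1  1  0
''  0  0  0  0  0  0  0  0  0  0
 0  0  0  0  1  1  1  1  1  1  1
 0  0  0  0  1  2  2  2  2  2  2
 0  0  0  0  1  2  2  3  3  3  3
 0  0  0  0  1  2  2  3  3  3  4
 0  0  0  0  1  2  2  3  3  3  4
 1  0  1  1  1  2  3  3  4  4  4
 0  0  1  1  2  2  3  4  4  4  5
 1  0  1  2  2  2  3  4  5  5  5
 0  0  1  2  3  3  3  4  5  5  6
 1  0  1  2  3  3  4  4  5  6  6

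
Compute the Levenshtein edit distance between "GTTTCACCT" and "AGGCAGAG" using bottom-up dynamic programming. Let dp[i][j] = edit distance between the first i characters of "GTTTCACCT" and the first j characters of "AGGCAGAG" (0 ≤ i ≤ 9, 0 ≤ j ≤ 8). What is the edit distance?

   ''  A  G  G  C  A  G  A  G
''  0  1  2  3  4  5  6  7  8
 G  1  1  1  2  3  4  5  6  7
 T  2  2  2  2  3  4  5  6  7
 T  3  3  3  3  3  4  5  6  7
 T  4  4  4  4  4  4  5  6  7
 C  5  5  5  5  4  5  5  6  7
 A  6  5  6  6  5  4  5  5  6
 C  7  6  6  7  6  5  5  6  6
 C  8  7  7  7  7  6  6  6  7
 T  9  8  8  8  8  7  7  7  7

7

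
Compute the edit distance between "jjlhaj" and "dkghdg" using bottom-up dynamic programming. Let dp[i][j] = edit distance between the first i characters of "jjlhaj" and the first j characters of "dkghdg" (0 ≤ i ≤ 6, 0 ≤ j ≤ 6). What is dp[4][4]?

   ''  d  k  g  h  d  g
''  0  1  2  3  4  5  6
 j  1  1  2  3  4  5  6
 j  2  2  2  3  4  5  6
 l  3  3  3  3  4  5  6
 h  4  4  4  4  3  4  5
 a  5  5  5  5  4  4  5
 j  6  6  6  6  5  5  5

3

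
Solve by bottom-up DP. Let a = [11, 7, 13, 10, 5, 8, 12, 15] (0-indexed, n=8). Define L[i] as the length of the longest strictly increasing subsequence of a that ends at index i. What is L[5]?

2

   i    0    1    2    3    4    5    6    7
a[i]   11    7   13   10    5    8   12   15
L[i]    1    1    2    2    1    2    3    4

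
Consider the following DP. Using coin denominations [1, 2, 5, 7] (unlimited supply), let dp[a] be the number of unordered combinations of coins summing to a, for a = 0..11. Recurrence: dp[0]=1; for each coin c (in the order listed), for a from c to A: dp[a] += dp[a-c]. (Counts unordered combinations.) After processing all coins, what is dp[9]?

after  coin     0     1     2     3     4     5     6     7     8     9    10    11
          1     1     1     1     1     1     1     1     1     1     1     1     1
          2     1     1     2     2     3     3     4     4     5     5     6     6
          5     1     1     2     2     3     4     5     6     7     8    10    11
          7     1     1     2     2     3     4     5     7     8    10    12    14

10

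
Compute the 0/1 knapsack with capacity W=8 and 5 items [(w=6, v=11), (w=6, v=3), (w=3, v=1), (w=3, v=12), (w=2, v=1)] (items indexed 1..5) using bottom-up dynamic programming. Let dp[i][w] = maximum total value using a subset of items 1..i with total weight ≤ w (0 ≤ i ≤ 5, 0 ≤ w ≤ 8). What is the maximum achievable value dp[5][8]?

i\w   0   1   2   3   4   5   6   7   8
  0   0   0   0   0   0   0   0   0   0
  1   0   0   0   0   0   0  11  11  11
  2   0   0   0   0   0   0  11  11  11
  3   0   0   0   1   1   1  11  11  11
  4   0   0   0  12  12  12  13  13  13
  5   0   0   1  12  12  13  13  13  14

14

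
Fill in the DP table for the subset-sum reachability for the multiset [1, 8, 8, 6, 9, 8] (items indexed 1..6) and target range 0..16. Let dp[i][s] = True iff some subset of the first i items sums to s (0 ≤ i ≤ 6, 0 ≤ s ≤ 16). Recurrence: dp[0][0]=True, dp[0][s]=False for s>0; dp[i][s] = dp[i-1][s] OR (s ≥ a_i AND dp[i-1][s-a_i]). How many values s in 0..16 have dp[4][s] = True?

i\s   0   1   2   3   4   5   6   7   8   9  10  11  12  13  14  15  16
  0   T   F   F   F   F   F   F   F   F   F   F   F   F   F   F   F   F
  1   T   T   F   F   F   F   F   F   F   F   F   F   F   F   F   F   F
  2   T   T   F   F   F   F   F   F   T   T   F   F   F   F   F   F   F
  3   T   T   F   F   F   F   F   F   T   T   F   F   F   F   F   F   T
  4   T   T   F   F   F   F   T   T   T   T   F   F   F   F   T   T   T
  5   T   T   F   F   F   F   T   T   T   T   T   F   F   F   T   T   T
  6   T   T   F   F   F   F   T   T   T   T   T   F   F   F   T   T   T

9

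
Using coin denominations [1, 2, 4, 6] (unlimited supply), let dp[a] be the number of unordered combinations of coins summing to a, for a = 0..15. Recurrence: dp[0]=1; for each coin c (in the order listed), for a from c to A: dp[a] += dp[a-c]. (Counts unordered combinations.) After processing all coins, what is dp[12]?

23

after  coin     0     1     2     3     4     5     6     7     8     9    10    11    12    13    14    15
          1     1     1     1     1     1     1     1     1     1     1     1     1     1     1     1     1
          2     1     1     2     2     3     3     4     4     5     5     6     6     7     7     8     8
          4     1     1     2     2     4     4     6     6     9     9    12    12    16    16    20    20
          6     1     1     2     2     4     4     7     7    11    11    16    16    23    23    31    31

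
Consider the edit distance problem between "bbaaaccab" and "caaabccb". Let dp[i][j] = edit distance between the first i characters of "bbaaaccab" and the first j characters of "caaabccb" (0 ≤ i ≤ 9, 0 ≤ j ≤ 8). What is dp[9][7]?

5

   ''  c  a  a  a  b  c  c  b
''  0  1  2  3  4  5  6  7  8
 b  1  1  2  3  4  4  5  6  7
 b  2  2  2  3  4  4  5  6  6
 a  3  3  2  2  3  4  5  6  7
 a  4  4  3  2  2  3  4  5  6
 a  5  5  4  3  2  3  4  5  6
 c  6  5  5  4  3  3  3  4  5
 c  7  6  6  5  4  4  3  3  4
 a  8  7  6  6  5  5  4  4  4
 b  9  8  7  7  6  5  5  5  4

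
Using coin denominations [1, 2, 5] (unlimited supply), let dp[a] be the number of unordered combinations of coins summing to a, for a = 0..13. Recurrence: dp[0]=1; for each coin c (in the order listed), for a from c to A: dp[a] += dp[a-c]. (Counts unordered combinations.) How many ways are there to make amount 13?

14

after  coin     0     1     2     3     4     5     6     7     8     9    10    11    12    13
          1     1     1     1     1     1     1     1     1     1     1     1     1     1     1
          2     1     1     2     2     3     3     4     4     5     5     6     6     7     7
          5     1     1     2     2     3     4     5     6     7     8    10    11    13    14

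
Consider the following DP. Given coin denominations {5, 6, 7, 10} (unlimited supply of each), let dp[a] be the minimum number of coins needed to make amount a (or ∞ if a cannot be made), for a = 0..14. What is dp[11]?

 a  0  1  2  3  4  5  6  7  8  9 10 11 12 13 14
dp  0  -  -  -  -  1  1  1  -  -  1  2  2  2  2
(- denotes ∞ / unreachable)

2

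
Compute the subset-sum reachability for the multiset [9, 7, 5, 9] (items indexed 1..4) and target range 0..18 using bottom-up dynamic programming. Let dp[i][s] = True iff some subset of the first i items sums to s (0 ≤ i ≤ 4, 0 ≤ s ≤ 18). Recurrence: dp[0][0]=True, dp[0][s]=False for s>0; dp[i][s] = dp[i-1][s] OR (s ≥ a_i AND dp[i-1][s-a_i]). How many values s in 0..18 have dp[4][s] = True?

8

i\s   0   1   2   3   4   5   6   7   8   9  10  11  12  13  14  15  16  17  18
  0   T   F   F   F   F   F   F   F   F   F   F   F   F   F   F   F   F   F   F
  1   T   F   F   F   F   F   F   F   F   T   F   F   F   F   F   F   F   F   F
  2   T   F   F   F   F   F   F   T   F   T   F   F   F   F   F   F   T   F   F
  3   T   F   F   F   F   T   F   T   F   T   F   F   T   F   T   F   T   F   F
  4   T   F   F   F   F   T   F   T   F   T   F   F   T   F   T   F   T   F   T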